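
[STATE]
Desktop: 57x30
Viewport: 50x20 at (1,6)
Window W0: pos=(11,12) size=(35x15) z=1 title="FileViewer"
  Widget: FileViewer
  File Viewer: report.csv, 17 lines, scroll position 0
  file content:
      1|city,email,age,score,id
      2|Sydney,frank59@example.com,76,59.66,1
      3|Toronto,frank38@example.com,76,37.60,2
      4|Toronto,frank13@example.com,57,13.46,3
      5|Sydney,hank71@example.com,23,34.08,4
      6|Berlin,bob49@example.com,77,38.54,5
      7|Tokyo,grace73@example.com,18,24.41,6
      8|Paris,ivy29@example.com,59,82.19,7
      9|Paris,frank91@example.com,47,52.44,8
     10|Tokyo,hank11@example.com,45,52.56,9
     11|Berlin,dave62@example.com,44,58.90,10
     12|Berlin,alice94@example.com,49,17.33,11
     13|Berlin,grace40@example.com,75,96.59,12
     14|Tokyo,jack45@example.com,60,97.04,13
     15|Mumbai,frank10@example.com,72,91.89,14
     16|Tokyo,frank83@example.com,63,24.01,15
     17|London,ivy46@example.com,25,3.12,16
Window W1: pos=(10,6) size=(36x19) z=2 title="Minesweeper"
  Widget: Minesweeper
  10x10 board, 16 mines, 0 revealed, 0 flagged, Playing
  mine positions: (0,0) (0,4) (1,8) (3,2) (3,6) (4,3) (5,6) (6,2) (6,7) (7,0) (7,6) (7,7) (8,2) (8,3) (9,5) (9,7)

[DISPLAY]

         ┏━━━━━━━━━━━━━━━━━━━━━━━━━━━━━━━━━━┓     
         ┃ Minesweeper                      ┃     
         ┠──────────────────────────────────┨     
         ┃■■■■■■■■■■                        ┃     
         ┃■■■■■■■■■■                        ┃     
         ┃■■■■■■■■■■                        ┃     
         ┃■■■■■■■■■■                        ┃     
         ┃■■■■■■■■■■                        ┃     
         ┃■■■■■■■■■■                        ┃     
         ┃■■■■■■■■■■                        ┃     
         ┃■■■■■■■■■■                        ┃     
         ┃■■■■■■■■■■                        ┃     
         ┃■■■■■■■■■■                        ┃     
         ┃                                  ┃     
         ┃                                  ┃     
         ┃                                  ┃     
         ┃                                  ┃     
         ┃                                  ┃     
         ┗━━━━━━━━━━━━━━━━━━━━━━━━━━━━━━━━━━┛     
          ┃Berlin,dave62@example.com,44,58.▼┃     


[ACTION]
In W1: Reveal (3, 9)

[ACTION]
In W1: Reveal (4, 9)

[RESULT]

         ┏━━━━━━━━━━━━━━━━━━━━━━━━━━━━━━━━━━┓     
         ┃ Minesweeper                      ┃     
         ┠──────────────────────────────────┨     
         ┃■■■■■■■■■■                        ┃     
         ┃■■■■■■■■■■                        ┃     
         ┃■■■■■■■211                        ┃     
         ┃■■■■■■■1                          ┃     
         ┃■■■■■■■2                          ┃     
         ┃■■■■■■■21                         ┃     
         ┃■■■■■■■■2                         ┃     
         ┃■■■■■■■■2                         ┃     
         ┃■■■■■■■■2                         ┃     
         ┃■■■■■■■■1                         ┃     
         ┃                                  ┃     
         ┃                                  ┃     
         ┃                                  ┃     
         ┃                                  ┃     
         ┃                                  ┃     
         ┗━━━━━━━━━━━━━━━━━━━━━━━━━━━━━━━━━━┛     
          ┃Berlin,dave62@example.com,44,58.▼┃     


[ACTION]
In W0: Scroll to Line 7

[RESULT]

         ┏━━━━━━━━━━━━━━━━━━━━━━━━━━━━━━━━━━┓     
         ┃ Minesweeper                      ┃     
         ┠──────────────────────────────────┨     
         ┃■■■■■■■■■■                        ┃     
         ┃■■■■■■■■■■                        ┃     
         ┃■■■■■■■211                        ┃     
         ┃■■■■■■■1                          ┃     
         ┃■■■■■■■2                          ┃     
         ┃■■■■■■■21                         ┃     
         ┃■■■■■■■■2                         ┃     
         ┃■■■■■■■■2                         ┃     
         ┃■■■■■■■■2                         ┃     
         ┃■■■■■■■■1                         ┃     
         ┃                                  ┃     
         ┃                                  ┃     
         ┃                                  ┃     
         ┃                                  ┃     
         ┃                                  ┃     
         ┗━━━━━━━━━━━━━━━━━━━━━━━━━━━━━━━━━━┛     
          ┃London,ivy46@example.com,25,3.12▼┃     


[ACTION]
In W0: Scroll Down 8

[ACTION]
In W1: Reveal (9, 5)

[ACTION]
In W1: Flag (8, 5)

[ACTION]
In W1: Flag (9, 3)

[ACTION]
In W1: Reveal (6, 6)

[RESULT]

         ┏━━━━━━━━━━━━━━━━━━━━━━━━━━━━━━━━━━┓     
         ┃ Minesweeper                      ┃     
         ┠──────────────────────────────────┨     
         ┃✹■■■✹■■■■■                        ┃     
         ┃■■■■■■■■✹■                        ┃     
         ┃■■■■■■■211                        ┃     
         ┃■■✹■■■✹1                          ┃     
         ┃■■■✹■■■2                          ┃     
         ┃■■■■■■✹21                         ┃     
         ┃■■✹■■■■✹2                         ┃     
         ┃✹■■■■■✹✹2                         ┃     
         ┃■■✹✹■■■■2                         ┃     
         ┃■■■■■✹■✹1                         ┃     
         ┃                                  ┃     
         ┃                                  ┃     
         ┃                                  ┃     
         ┃                                  ┃     
         ┃                                  ┃     
         ┗━━━━━━━━━━━━━━━━━━━━━━━━━━━━━━━━━━┛     
          ┃London,ivy46@example.com,25,3.12▼┃     


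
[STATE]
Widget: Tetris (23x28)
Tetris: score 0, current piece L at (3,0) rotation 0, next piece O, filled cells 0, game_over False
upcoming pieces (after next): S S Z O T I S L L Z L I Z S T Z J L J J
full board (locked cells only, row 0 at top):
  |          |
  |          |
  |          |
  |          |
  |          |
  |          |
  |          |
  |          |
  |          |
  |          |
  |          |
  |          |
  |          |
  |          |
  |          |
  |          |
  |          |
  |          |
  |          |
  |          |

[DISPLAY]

     ▒    │Next:       
   ▒▒▒    │▓▓          
          │▓▓          
          │            
          │            
          │            
          │Score:      
          │0           
          │            
          │            
          │            
          │            
          │            
          │            
          │            
          │            
          │            
          │            
          │            
          │            
          │            
          │            
          │            
          │            
          │            
          │            
          │            
          │            


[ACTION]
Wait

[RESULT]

          │Next:       
     ▒    │▓▓          
   ▒▒▒    │▓▓          
          │            
          │            
          │            
          │Score:      
          │0           
          │            
          │            
          │            
          │            
          │            
          │            
          │            
          │            
          │            
          │            
          │            
          │            
          │            
          │            
          │            
          │            
          │            
          │            
          │            
          │            


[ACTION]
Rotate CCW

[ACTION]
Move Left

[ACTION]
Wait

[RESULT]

          │Next:       
          │▓▓          
  ▒▒      │▓▓          
   ▒      │            
   ▒      │            
          │            
          │Score:      
          │0           
          │            
          │            
          │            
          │            
          │            
          │            
          │            
          │            
          │            
          │            
          │            
          │            
          │            
          │            
          │            
          │            
          │            
          │            
          │            
          │            


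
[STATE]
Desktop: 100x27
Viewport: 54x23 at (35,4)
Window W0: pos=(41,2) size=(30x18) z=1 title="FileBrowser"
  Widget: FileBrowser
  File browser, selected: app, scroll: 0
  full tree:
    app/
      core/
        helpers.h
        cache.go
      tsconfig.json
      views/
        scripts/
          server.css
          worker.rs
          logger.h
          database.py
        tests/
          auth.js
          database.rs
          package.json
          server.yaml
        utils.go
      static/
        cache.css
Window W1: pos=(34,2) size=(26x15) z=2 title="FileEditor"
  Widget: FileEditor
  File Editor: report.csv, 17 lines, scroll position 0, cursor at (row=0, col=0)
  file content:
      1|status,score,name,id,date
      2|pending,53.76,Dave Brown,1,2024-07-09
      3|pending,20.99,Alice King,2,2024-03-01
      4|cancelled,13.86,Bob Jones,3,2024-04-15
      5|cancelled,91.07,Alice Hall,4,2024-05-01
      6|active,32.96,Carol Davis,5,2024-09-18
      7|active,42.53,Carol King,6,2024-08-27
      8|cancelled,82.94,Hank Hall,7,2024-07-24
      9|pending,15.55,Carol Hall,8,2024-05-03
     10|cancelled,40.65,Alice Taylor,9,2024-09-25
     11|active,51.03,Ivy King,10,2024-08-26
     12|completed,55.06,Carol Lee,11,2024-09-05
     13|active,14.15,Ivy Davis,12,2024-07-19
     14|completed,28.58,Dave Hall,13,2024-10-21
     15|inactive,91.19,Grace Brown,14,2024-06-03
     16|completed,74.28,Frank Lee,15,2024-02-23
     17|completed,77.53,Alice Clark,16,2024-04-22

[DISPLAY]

────────────────────────┨──────────┨                  
█tatus,score,name,id,da▲┃          ┃                  
pending,53.76,Dave Brow█┃          ┃                  
pending,20.99,Alice Kin░┃          ┃                  
cancelled,13.86,Bob Jon░┃          ┃                  
cancelled,91.07,Alice H░┃          ┃                  
active,32.96,Carol Davi░┃          ┃                  
active,42.53,Carol King░┃          ┃                  
cancelled,82.94,Hank Ha░┃          ┃                  
pending,15.55,Carol Hal░┃          ┃                  
cancelled,40.65,Alice T░┃          ┃                  
active,51.03,Ivy King,1▼┃          ┃                  
━━━━━━━━━━━━━━━━━━━━━━━━┛          ┃                  
      ┃                            ┃                  
      ┃                            ┃                  
      ┗━━━━━━━━━━━━━━━━━━━━━━━━━━━━┛                  
                                                      
                                                      
                                                      
                                                      
                                                      
                                                      
                                                      


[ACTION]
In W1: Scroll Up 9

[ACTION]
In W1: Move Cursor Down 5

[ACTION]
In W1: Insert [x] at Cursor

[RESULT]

────────────────────────┨──────────┨                  
status,score,name,id,da▲┃          ┃                  
pending,53.76,Dave Brow█┃          ┃                  
pending,20.99,Alice Kin░┃          ┃                  
cancelled,13.86,Bob Jon░┃          ┃                  
cancelled,91.07,Alice H░┃          ┃                  
x█ctive,32.96,Carol Dav░┃          ┃                  
active,42.53,Carol King░┃          ┃                  
cancelled,82.94,Hank Ha░┃          ┃                  
pending,15.55,Carol Hal░┃          ┃                  
cancelled,40.65,Alice T░┃          ┃                  
active,51.03,Ivy King,1▼┃          ┃                  
━━━━━━━━━━━━━━━━━━━━━━━━┛          ┃                  
      ┃                            ┃                  
      ┃                            ┃                  
      ┗━━━━━━━━━━━━━━━━━━━━━━━━━━━━┛                  
                                                      
                                                      
                                                      
                                                      
                                                      
                                                      
                                                      


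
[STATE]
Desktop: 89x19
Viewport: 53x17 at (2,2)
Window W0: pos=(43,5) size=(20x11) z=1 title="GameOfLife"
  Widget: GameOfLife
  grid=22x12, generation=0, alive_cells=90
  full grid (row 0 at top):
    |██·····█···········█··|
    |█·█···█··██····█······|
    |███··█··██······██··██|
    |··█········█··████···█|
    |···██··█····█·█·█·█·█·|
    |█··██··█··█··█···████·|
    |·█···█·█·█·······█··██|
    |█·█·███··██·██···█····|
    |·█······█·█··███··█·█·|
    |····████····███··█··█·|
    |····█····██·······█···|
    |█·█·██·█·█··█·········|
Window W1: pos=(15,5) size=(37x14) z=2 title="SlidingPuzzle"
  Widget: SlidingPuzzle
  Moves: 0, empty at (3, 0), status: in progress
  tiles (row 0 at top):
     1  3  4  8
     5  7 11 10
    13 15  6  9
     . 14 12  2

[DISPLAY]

                                                     
                                                     
                                                     
             ┏━━━━━━━━━━━━━━━━━━━━━━━━━━━━━━━━━━━┓━━━
             ┃ SlidingPuzzle                     ┃ife
             ┠───────────────────────────────────┨───
             ┃┌────┬────┬────┬────┐              ┃   
             ┃│  1 │  3 │  4 │  8 │              ┃·█·
             ┃├────┼────┼────┼────┤              ┃··█
             ┃│  5 │  7 │ 11 │ 10 │              ┃█··
             ┃├────┼────┼────┼────┤              ┃···
             ┃│ 13 │ 15 │  6 │  9 │              ┃█·█
             ┃├────┼────┼────┼────┤              ┃█··
             ┃│    │ 14 │ 12 │  2 │              ┃━━━
             ┃└────┴────┴────┴────┘              ┃   
             ┃Moves: 0                           ┃   
             ┗━━━━━━━━━━━━━━━━━━━━━━━━━━━━━━━━━━━┛   


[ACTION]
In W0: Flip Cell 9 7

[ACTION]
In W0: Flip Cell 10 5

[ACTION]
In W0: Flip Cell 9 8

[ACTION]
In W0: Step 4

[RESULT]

                                                     
                                                     
                                                     
             ┏━━━━━━━━━━━━━━━━━━━━━━━━━━━━━━━━━━━┓━━━
             ┃ SlidingPuzzle                     ┃ife
             ┠───────────────────────────────────┨───
             ┃┌────┬────┬────┬────┐              ┃   
             ┃│  1 │  3 │  4 │  8 │              ┃···
             ┃├────┼────┼────┼────┤              ┃███
             ┃│  5 │  7 │ 11 │ 10 │              ┃···
             ┃├────┼────┼────┼────┤              ┃···
             ┃│ 13 │ 15 │  6 │  9 │              ┃···
             ┃├────┼────┼────┼────┤              ┃···
             ┃│    │ 14 │ 12 │  2 │              ┃━━━
             ┃└────┴────┴────┴────┘              ┃   
             ┃Moves: 0                           ┃   
             ┗━━━━━━━━━━━━━━━━━━━━━━━━━━━━━━━━━━━┛   


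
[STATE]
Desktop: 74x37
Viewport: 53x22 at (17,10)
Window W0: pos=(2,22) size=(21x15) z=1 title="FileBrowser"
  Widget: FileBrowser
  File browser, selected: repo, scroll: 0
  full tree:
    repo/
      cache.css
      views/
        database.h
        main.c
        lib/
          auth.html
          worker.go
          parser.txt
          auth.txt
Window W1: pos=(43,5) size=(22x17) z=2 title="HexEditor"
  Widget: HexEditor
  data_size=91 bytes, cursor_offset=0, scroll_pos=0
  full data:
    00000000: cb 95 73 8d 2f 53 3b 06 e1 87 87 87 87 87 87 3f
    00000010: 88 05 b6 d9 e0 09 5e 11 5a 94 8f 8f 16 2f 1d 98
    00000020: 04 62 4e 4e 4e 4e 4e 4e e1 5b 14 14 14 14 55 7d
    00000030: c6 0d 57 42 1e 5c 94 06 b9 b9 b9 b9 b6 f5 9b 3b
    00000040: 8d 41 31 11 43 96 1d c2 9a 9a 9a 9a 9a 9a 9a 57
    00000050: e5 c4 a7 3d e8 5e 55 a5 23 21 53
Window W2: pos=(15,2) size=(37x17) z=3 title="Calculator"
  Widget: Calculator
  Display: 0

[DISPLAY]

───┼───┼───┼───┤                  ┃  04 62 4e 4┃     
 1 │ 2 │ 3 │ - │                  ┃  c6 0d 57 4┃     
───┼───┼───┼───┤                  ┃  8d 41 31 1┃     
 0 │ . │ = │ + │                  ┃  e5 c4 a7 3┃     
───┼───┼───┼───┤                  ┃            ┃     
 C │ MC│ MR│ M+│                  ┃            ┃     
───┴───┴───┴───┘                  ┃            ┃     
                                  ┃            ┃     
━━━━━━━━━━━━━━━━━━━━━━━━━━━━━━━━━━┛            ┃     
                          ┃                    ┃     
                          ┃                    ┃     
                          ┗━━━━━━━━━━━━━━━━━━━━┛     
━━━━━┓                                               
     ┃                                               
─────┨                                               
     ┃                                               
     ┃                                               
     ┃                                               
     ┃                                               
     ┃                                               
     ┃                                               
     ┃                                               


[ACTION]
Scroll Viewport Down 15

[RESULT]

 C │ MC│ MR│ M+│                  ┃            ┃     
───┴───┴───┴───┘                  ┃            ┃     
                                  ┃            ┃     
━━━━━━━━━━━━━━━━━━━━━━━━━━━━━━━━━━┛            ┃     
                          ┃                    ┃     
                          ┃                    ┃     
                          ┗━━━━━━━━━━━━━━━━━━━━┛     
━━━━━┓                                               
     ┃                                               
─────┨                                               
     ┃                                               
     ┃                                               
     ┃                                               
     ┃                                               
     ┃                                               
     ┃                                               
     ┃                                               
     ┃                                               
     ┃                                               
     ┃                                               
     ┃                                               
━━━━━┛                                               


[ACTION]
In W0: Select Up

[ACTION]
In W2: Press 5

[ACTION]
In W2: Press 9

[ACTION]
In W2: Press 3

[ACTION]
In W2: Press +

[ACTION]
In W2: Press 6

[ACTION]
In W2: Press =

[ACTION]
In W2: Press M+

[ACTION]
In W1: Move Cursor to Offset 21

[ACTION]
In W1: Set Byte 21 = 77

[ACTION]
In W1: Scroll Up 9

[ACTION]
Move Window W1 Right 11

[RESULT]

 C │ MC│ MR│ M+│                  ┃┃                 
───┴───┴───┴───┘                  ┃┃                 
                                  ┃┃                 
━━━━━━━━━━━━━━━━━━━━━━━━━━━━━━━━━━┛┃                 
                                   ┃                 
                                   ┃                 
                                   ┗━━━━━━━━━━━━━━━━━
━━━━━┓                                               
     ┃                                               
─────┨                                               
     ┃                                               
     ┃                                               
     ┃                                               
     ┃                                               
     ┃                                               
     ┃                                               
     ┃                                               
     ┃                                               
     ┃                                               
     ┃                                               
     ┃                                               
━━━━━┛                                               


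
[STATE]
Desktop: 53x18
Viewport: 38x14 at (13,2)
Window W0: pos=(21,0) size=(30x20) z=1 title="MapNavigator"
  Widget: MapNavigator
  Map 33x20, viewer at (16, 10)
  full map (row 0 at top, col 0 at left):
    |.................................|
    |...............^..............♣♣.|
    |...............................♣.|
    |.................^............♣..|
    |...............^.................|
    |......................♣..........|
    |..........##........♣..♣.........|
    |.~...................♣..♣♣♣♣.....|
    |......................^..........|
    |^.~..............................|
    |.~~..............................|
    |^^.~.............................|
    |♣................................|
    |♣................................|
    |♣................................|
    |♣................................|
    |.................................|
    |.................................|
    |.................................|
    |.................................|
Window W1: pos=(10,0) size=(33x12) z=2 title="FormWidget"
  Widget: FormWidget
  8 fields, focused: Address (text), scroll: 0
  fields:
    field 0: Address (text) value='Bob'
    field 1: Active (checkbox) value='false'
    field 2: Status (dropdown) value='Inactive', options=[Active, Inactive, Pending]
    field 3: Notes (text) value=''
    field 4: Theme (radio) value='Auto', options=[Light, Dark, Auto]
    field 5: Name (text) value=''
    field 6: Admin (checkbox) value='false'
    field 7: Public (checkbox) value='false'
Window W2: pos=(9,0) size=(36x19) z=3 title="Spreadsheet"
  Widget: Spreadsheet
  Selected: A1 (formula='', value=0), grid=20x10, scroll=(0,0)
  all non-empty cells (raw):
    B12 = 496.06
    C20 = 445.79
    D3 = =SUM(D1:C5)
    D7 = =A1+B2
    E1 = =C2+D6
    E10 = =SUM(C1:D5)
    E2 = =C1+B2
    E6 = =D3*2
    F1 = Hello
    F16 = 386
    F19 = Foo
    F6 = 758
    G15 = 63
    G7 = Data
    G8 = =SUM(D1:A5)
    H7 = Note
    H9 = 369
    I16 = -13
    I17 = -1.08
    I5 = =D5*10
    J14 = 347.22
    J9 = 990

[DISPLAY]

───────────────────────────────┨─────┨
                               ┃.....┃
    A       B       C       D  ┃.....┃
-------------------------------┃.....┃
      [0]       0       0      ┃.....┃
        0       0       0      ┃.....┃
        0       0       0#CIRC!┃♣♣♣..┃
        0       0       0      ┃.....┃
        0       0       0      ┃.....┃
        0       0       0      ┃.....┃
        0       0       0      ┃.....┃
        0       0       0      ┃.....┃
        0       0       0      ┃.....┃
        0       0       0      ┃.....┃


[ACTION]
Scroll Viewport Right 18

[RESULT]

─────────────────────────────┨─────┨  
                             ┃.....┃  
  A       B       C       D  ┃.....┃  
-----------------------------┃.....┃  
    [0]       0       0      ┃.....┃  
      0       0       0      ┃.....┃  
      0       0       0#CIRC!┃♣♣♣..┃  
      0       0       0      ┃.....┃  
      0       0       0      ┃.....┃  
      0       0       0      ┃.....┃  
      0       0       0      ┃.....┃  
      0       0       0      ┃.....┃  
      0       0       0      ┃.....┃  
      0       0       0      ┃.....┃  


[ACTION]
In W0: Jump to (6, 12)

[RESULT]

─────────────────────────────┨─────┨  
                             ┃^....┃  
  A       B       C       D  ┃.....┃  
-----------------------------┃.....┃  
    [0]       0       0      ┃.....┃  
      0       0       0      ┃.....┃  
      0       0       0#CIRC!┃.....┃  
      0       0       0      ┃.....┃  
      0       0       0      ┃.....┃  
      0       0       0      ┃.....┃  
      0       0       0      ┃.....┃  
      0       0       0      ┃.....┃  
      0       0       0      ┃.....┃  
      0       0       0      ┃.....┃  


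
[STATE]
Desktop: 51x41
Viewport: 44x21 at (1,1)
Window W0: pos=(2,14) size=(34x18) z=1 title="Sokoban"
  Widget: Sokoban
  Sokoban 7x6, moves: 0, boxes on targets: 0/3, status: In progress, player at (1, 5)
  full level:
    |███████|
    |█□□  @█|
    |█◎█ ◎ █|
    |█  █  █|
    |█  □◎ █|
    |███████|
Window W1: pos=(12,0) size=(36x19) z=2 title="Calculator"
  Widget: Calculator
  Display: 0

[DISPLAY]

           ┃ Calculator                     
           ┠────────────────────────────────
           ┃                                
           ┃┌───┬───┬───┬───┐               
           ┃│ 7 │ 8 │ 9 │ ÷ │               
           ┃├───┼───┼───┼───┤               
           ┃│ 4 │ 5 │ 6 │ × │               
           ┃├───┼───┼───┼───┤               
           ┃│ 1 │ 2 │ 3 │ - │               
           ┃├───┼───┼───┼───┤               
           ┃│ 0 │ . │ = │ + │               
           ┃├───┼───┼───┼───┤               
           ┃│ C │ MC│ MR│ M+│               
 ┏━━━━━━━━━┃└───┴───┴───┴───┘               
 ┃ Sokoban ┃                                
 ┠─────────┃                                
 ┃███████  ┃                                
 ┃█□□  @█  ┗━━━━━━━━━━━━━━━━━━━━━━━━━━━━━━━━
 ┃█◎█ ◎ █                         ┃         
 ┃█  █  █                         ┃         
 ┃█  □◎ █                         ┃         


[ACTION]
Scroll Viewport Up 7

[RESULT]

           ┏━━━━━━━━━━━━━━━━━━━━━━━━━━━━━━━━
           ┃ Calculator                     
           ┠────────────────────────────────
           ┃                                
           ┃┌───┬───┬───┬───┐               
           ┃│ 7 │ 8 │ 9 │ ÷ │               
           ┃├───┼───┼───┼───┤               
           ┃│ 4 │ 5 │ 6 │ × │               
           ┃├───┼───┼───┼───┤               
           ┃│ 1 │ 2 │ 3 │ - │               
           ┃├───┼───┼───┼───┤               
           ┃│ 0 │ . │ = │ + │               
           ┃├───┼───┼───┼───┤               
           ┃│ C │ MC│ MR│ M+│               
 ┏━━━━━━━━━┃└───┴───┴───┴───┘               
 ┃ Sokoban ┃                                
 ┠─────────┃                                
 ┃███████  ┃                                
 ┃█□□  @█  ┗━━━━━━━━━━━━━━━━━━━━━━━━━━━━━━━━
 ┃█◎█ ◎ █                         ┃         
 ┃█  █  █                         ┃         


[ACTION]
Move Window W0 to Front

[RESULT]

           ┏━━━━━━━━━━━━━━━━━━━━━━━━━━━━━━━━
           ┃ Calculator                     
           ┠────────────────────────────────
           ┃                                
           ┃┌───┬───┬───┬───┐               
           ┃│ 7 │ 8 │ 9 │ ÷ │               
           ┃├───┼───┼───┼───┤               
           ┃│ 4 │ 5 │ 6 │ × │               
           ┃├───┼───┼───┼───┤               
           ┃│ 1 │ 2 │ 3 │ - │               
           ┃├───┼───┼───┼───┤               
           ┃│ 0 │ . │ = │ + │               
           ┃├───┼───┼───┼───┤               
           ┃│ C │ MC│ MR│ M+│               
 ┏━━━━━━━━━━━━━━━━━━━━━━━━━━━━━━━━┓         
 ┃ Sokoban                        ┃         
 ┠────────────────────────────────┨         
 ┃███████                         ┃         
 ┃█□□  @█                         ┃━━━━━━━━━
 ┃█◎█ ◎ █                         ┃         
 ┃█  █  █                         ┃         


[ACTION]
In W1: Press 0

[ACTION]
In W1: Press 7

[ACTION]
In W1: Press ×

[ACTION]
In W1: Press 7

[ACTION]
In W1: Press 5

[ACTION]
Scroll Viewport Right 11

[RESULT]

     ┏━━━━━━━━━━━━━━━━━━━━━━━━━━━━━━━━━━┓   
     ┃ Calculator                       ┃   
     ┠──────────────────────────────────┨   
     ┃                                75┃   
     ┃┌───┬───┬───┬───┐                 ┃   
     ┃│ 7 │ 8 │ 9 │ ÷ │                 ┃   
     ┃├───┼───┼───┼───┤                 ┃   
     ┃│ 4 │ 5 │ 6 │ × │                 ┃   
     ┃├───┼───┼───┼───┤                 ┃   
     ┃│ 1 │ 2 │ 3 │ - │                 ┃   
     ┃├───┼───┼───┼───┤                 ┃   
     ┃│ 0 │ . │ = │ + │                 ┃   
     ┃├───┼───┼───┼───┤                 ┃   
     ┃│ C │ MC│ MR│ M+│                 ┃   
━━━━━━━━━━━━━━━━━━━━━━━━━━━━┓           ┃   
oban                        ┃           ┃   
────────────────────────────┨           ┃   
███                         ┃           ┃   
 @█                         ┃━━━━━━━━━━━┛   
◎ █                         ┃               
  █                         ┃               


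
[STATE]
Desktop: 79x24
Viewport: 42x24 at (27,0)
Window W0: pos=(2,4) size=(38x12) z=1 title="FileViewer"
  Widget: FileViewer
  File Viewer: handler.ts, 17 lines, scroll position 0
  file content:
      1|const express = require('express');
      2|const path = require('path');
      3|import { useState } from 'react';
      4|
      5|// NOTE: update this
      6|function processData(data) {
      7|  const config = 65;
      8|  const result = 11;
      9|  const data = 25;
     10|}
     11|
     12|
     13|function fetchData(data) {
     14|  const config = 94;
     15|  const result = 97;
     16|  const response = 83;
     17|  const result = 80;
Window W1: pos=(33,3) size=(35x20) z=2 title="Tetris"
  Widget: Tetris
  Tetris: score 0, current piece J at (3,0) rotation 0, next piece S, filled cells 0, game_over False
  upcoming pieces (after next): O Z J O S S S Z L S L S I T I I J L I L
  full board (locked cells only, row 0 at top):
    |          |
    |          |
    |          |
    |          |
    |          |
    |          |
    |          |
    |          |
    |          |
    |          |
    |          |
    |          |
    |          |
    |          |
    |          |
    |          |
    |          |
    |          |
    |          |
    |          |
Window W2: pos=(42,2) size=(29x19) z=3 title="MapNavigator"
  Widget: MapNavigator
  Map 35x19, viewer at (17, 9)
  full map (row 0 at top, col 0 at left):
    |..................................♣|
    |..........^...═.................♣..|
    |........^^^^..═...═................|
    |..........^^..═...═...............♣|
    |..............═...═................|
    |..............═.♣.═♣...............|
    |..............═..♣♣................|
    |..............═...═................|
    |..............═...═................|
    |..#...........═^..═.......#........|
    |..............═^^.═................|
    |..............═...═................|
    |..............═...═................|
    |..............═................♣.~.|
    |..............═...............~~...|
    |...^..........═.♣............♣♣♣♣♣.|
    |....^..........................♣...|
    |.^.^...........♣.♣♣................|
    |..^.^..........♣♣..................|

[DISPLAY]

                                          
                                          
               ┏━━━━━━━━━━━━━━━━━━━━━━━━━━
      ┏━━━━━━━━┃ MapNavigator             
━━━━━━┃ Tetris ┠──────────────────────────
      ┠────────┃....^^^^..═...═...........
──────┃        ┃......^^..═...═...........
'expre┃        ┃..........═...═...........
th'); ┃        ┃..........═.♣.═♣..........
 'reac┃        ┃..........═..♣♣...........
      ┃        ┃..........═...═...........
      ┃        ┃..........═...═...........
a) {  ┃        ┃..........═^.@═.......#...
      ┃        ┃..........═^^.═...........
      ┃        ┃..........═...═...........
━━━━━━┃        ┃..........═...═...........
      ┃        ┃..........═...............
      ┃        ┃..........═...............
      ┃        ┃..........═.♣............♣
      ┃        ┃^.........................
      ┃        ┗━━━━━━━━━━━━━━━━━━━━━━━━━━
      ┃          │                      ┃ 
      ┗━━━━━━━━━━━━━━━━━━━━━━━━━━━━━━━━━┛ 
                                          


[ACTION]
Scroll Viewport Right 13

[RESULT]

                                          
                                          
     ┏━━━━━━━━━━━━━━━━━━━━━━━━━━━┓        
━━━━━┃ MapNavigator              ┃        
tris ┠───────────────────────────┨        
─────┃....^^^^..═...═............┃        
     ┃......^^..═...═............┃        
     ┃..........═...═............┃        
     ┃..........═.♣.═♣...........┃        
     ┃..........═..♣♣............┃        
     ┃..........═...═............┃        
     ┃..........═...═............┃        
     ┃..........═^.@═.......#....┃        
     ┃..........═^^.═............┃        
     ┃..........═...═............┃        
     ┃..........═...═............┃        
     ┃..........═................┃        
     ┃..........═...............~┃        
     ┃..........═.♣............♣♣┃        
     ┃^..........................┃        
     ┗━━━━━━━━━━━━━━━━━━━━━━━━━━━┛        
       │                      ┃           
━━━━━━━━━━━━━━━━━━━━━━━━━━━━━━┛           
                                          


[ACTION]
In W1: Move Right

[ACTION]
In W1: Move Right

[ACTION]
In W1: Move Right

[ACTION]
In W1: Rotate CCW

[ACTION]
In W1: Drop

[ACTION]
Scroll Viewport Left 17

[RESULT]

                                          
                                          
                      ┏━━━━━━━━━━━━━━━━━━━
             ┏━━━━━━━━┃ MapNavigator      
━━━━━━━━━━━━━┃ Tetris ┠───────────────────
             ┠────────┃....^^^^..═...═....
─────────────┃        ┃......^^..═...═....
equire('expre┃        ┃..........═...═....
ire('path'); ┃        ┃..........═.♣.═♣...
 } from 'reac┃        ┃..........═..♣♣....
             ┃        ┃..........═...═....
his          ┃        ┃..........═...═....
ata(data) {  ┃        ┃..........═^.@═....
65;          ┃        ┃..........═^^.═....
11;          ┃        ┃..........═...═....
━━━━━━━━━━━━━┃        ┃..........═...═....
             ┃        ┃..........═........
             ┃        ┃..........═........
             ┃        ┃..........═.♣......
             ┃        ┃^..................
             ┃        ┗━━━━━━━━━━━━━━━━━━━
             ┃          │                 
             ┗━━━━━━━━━━━━━━━━━━━━━━━━━━━━
                                          
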